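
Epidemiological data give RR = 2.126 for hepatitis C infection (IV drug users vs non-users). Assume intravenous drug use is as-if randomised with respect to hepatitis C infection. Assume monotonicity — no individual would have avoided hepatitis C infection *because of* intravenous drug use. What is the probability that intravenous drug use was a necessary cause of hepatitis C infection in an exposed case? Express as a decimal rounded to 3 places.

Under exogeneity and monotonicity, PN = (RR − 1) / RR = 1 − 1/RR.
PN = (2.126 − 1) / 2.126 = 1.126 / 2.126 ≈ 0.5296

PN ≈ 0.530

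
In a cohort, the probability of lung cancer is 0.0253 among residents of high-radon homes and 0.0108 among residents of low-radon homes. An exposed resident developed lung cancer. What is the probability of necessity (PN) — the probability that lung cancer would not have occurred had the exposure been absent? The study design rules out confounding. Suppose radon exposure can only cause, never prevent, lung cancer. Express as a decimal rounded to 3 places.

Let p₁ = 0.0253, p₀ = 0.0108.
Under exogeneity and monotonicity, PN = (p₁ − p₀) / p₁.
PN = (0.0253 − 0.0108) / 0.0253 = 0.0145 / 0.0253 ≈ 0.5731

PN ≈ 0.573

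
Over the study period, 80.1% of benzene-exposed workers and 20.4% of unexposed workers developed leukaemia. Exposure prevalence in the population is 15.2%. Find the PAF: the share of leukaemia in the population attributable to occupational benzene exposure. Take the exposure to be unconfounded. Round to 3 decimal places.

PAF ≈ 0.308

p₁ = 0.801, p₀ = 0.204.
Overall risk P(Y=1) = π·p₁ + (1−π)·p₀ = 0.152×0.801 + 0.848×0.204 = 0.29474.
Under exogeneity, PAF = [P(Y=1) − p₀] / P(Y=1).
PAF = (0.29474 − 0.204) / 0.29474 ≈ 0.3079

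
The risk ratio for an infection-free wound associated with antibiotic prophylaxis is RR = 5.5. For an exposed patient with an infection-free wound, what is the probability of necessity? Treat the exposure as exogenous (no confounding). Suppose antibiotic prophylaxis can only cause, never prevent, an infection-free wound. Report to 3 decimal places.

PN ≈ 0.818

Under exogeneity and monotonicity, PN = (RR − 1) / RR = 1 − 1/RR.
PN = (5.5 − 1) / 5.5 = 4.5 / 5.5 ≈ 0.8182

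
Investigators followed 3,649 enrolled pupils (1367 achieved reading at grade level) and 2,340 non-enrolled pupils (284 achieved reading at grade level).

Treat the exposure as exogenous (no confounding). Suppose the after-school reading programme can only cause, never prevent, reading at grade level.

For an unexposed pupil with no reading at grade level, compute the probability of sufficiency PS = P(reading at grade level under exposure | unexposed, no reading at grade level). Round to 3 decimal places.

PS ≈ 0.288

p₁ = P(outcome | exposed) = 1367/3649 = 0.37462
p₀ = P(outcome | unexposed) = 284/2340 = 0.12137
Under exogeneity and monotonicity, PS = (p₁ − p₀) / (1 − p₀).
PS = (0.37462 − 0.12137) / (1 − 0.12137) = 0.25326 / 0.87863 ≈ 0.2882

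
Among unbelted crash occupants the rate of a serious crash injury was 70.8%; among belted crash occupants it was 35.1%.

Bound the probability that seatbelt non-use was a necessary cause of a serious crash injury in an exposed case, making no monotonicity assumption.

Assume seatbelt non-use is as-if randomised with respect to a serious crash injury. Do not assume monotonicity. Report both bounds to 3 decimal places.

p₁ = 0.708, p₀ = 0.351.
Under exogeneity alone the bounds on PN are max{0,(p₁−p₀)/p₁} ≤ PN ≤ min{1,(1−p₀)/p₁}.
  lower = (p₁ − p₀)/p₁ = 0.357 / 0.708 ≈ 0.5042
  upper = min{1, (1 − p₀)/p₁} = 0.649 / 0.708 ≈ 0.9167

0.504 ≤ PN ≤ 0.917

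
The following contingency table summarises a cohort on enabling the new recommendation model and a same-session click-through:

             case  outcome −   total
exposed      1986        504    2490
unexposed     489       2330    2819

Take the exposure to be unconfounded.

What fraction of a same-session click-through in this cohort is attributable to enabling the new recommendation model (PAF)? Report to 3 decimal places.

p₁ = P(outcome | exposed) = 1986/2490 = 0.79759
p₀ = P(outcome | unexposed) = 489/2819 = 0.17347
Exposure prevalence π = 2490/5309 = 0.46901; overall risk P(Y=1) = 0.46619.
Under exogeneity, PAF = [P(Y=1) − p₀]/P(Y=1).
PAF = (0.46619 − 0.17347) / 0.46619 ≈ 0.6279

PAF ≈ 0.628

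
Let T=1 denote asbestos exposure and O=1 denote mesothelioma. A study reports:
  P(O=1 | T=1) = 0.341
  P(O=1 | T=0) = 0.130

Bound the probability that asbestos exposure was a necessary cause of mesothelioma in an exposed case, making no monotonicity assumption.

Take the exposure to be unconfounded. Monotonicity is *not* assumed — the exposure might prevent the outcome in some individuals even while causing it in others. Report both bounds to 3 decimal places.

0.619 ≤ PN ≤ 1.000

Let p₁ = 0.341, p₀ = 0.13.
Under exogeneity alone the bounds on PN are max{0,(p₁−p₀)/p₁} ≤ PN ≤ min{1,(1−p₀)/p₁}.
  lower = (p₁ − p₀)/p₁ = 0.211 / 0.341 ≈ 0.6188
  upper = min{1, (1 − p₀)/p₁} = 0.87 / 0.341 ≈ 2.5513 → capped at 1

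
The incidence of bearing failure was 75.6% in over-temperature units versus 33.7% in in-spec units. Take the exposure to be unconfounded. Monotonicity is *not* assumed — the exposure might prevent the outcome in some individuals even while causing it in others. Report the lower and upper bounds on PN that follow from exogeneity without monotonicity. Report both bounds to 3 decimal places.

0.554 ≤ PN ≤ 0.877

p₁ = 0.756, p₀ = 0.337.
Under exogeneity alone the bounds on PN are max{0,(p₁−p₀)/p₁} ≤ PN ≤ min{1,(1−p₀)/p₁}.
  lower = (p₁ − p₀)/p₁ = 0.419 / 0.756 ≈ 0.5542
  upper = min{1, (1 − p₀)/p₁} = 0.663 / 0.756 ≈ 0.8770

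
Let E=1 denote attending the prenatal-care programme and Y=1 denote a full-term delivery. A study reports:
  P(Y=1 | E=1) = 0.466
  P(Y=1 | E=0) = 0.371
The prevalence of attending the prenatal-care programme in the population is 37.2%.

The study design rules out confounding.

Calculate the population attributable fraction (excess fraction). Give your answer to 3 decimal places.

Let p₁ = 0.466, p₀ = 0.371.
Overall risk P(Y=1) = π·p₁ + (1−π)·p₀ = 0.372×0.466 + 0.628×0.371 = 0.40634.
Under exogeneity, PAF = [P(Y=1) − p₀] / P(Y=1).
PAF = (0.40634 − 0.371) / 0.40634 ≈ 0.0870

PAF ≈ 0.087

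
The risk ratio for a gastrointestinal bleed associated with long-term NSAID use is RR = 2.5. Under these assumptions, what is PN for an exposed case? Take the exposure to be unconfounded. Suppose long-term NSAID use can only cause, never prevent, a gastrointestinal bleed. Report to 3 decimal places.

Under exogeneity and monotonicity, PN = (RR − 1) / RR = 1 − 1/RR.
PN = (2.5 − 1) / 2.5 = 1.5 / 2.5 ≈ 0.6000

PN ≈ 0.600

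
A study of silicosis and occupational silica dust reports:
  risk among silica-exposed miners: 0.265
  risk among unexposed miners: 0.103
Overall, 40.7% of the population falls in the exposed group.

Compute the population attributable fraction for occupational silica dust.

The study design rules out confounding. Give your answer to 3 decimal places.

Let p₁ = 0.265, p₀ = 0.103.
Overall risk P(Y=1) = π·p₁ + (1−π)·p₀ = 0.407×0.265 + 0.593×0.103 = 0.16893.
Under exogeneity, PAF = [P(Y=1) − p₀] / P(Y=1).
PAF = (0.16893 − 0.103) / 0.16893 ≈ 0.3903

PAF ≈ 0.390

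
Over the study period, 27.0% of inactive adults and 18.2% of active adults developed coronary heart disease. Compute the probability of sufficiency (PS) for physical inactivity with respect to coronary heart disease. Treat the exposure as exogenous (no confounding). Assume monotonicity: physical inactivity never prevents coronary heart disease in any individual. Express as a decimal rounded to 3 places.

p₁ = 0.27, p₀ = 0.182.
Under exogeneity and monotonicity, PS = (p₁ − p₀) / (1 − p₀).
PS = (0.27 − 0.182) / (1 − 0.182) = 0.088 / 0.818 ≈ 0.1076

PS ≈ 0.108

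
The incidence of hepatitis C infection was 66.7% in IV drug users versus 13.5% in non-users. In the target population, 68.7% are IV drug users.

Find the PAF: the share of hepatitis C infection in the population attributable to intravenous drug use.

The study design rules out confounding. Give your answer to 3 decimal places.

PAF ≈ 0.730

p₁ = 0.667, p₀ = 0.135.
Overall risk P(Y=1) = π·p₁ + (1−π)·p₀ = 0.687×0.667 + 0.313×0.135 = 0.50048.
Under exogeneity, PAF = [P(Y=1) − p₀] / P(Y=1).
PAF = (0.50048 − 0.135) / 0.50048 ≈ 0.7303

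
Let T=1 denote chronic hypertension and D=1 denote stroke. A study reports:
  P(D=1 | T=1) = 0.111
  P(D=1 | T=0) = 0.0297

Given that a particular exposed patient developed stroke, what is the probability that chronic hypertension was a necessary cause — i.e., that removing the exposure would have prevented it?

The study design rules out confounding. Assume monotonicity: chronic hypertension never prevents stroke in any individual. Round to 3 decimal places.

Let p₁ = 0.111, p₀ = 0.0297.
Under exogeneity and monotonicity, PN = (p₁ − p₀) / p₁.
PN = (0.111 − 0.0297) / 0.111 = 0.0813 / 0.111 ≈ 0.7324

PN ≈ 0.732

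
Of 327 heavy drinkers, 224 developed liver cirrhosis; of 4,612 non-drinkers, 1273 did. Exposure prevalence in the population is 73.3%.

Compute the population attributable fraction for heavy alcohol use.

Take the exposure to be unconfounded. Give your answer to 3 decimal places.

PAF ≈ 0.521

p₁ = P(outcome | exposed) = 224/327 = 0.68502
p₀ = P(outcome | unexposed) = 1273/4612 = 0.27602
Overall risk P(Y=1) = π·p₁ + (1−π)·p₀ = 0.733×0.68502 + 0.267×0.27602 = 0.57581.
Under exogeneity, PAF = [P(Y=1) − p₀] / P(Y=1).
PAF = (0.57581 − 0.27602) / 0.57581 ≈ 0.5206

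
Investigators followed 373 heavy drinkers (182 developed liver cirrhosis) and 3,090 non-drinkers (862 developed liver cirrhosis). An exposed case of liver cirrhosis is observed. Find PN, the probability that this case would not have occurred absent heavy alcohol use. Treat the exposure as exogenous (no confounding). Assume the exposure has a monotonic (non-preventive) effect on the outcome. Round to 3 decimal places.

PN ≈ 0.428

p₁ = P(outcome | exposed) = 182/373 = 0.48794
p₀ = P(outcome | unexposed) = 862/3090 = 0.27896
Under exogeneity and monotonicity, PN = (p₁ − p₀) / p₁.
PN = (0.48794 − 0.27896) / 0.48794 = 0.20897 / 0.48794 ≈ 0.4283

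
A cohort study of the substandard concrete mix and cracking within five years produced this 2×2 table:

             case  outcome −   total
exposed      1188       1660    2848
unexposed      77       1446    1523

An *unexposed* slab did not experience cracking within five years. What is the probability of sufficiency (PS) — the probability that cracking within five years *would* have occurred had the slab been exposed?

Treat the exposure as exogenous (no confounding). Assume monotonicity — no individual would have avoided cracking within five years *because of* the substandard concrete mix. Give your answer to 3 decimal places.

p₁ = P(outcome | exposed) = 1188/2848 = 0.41713
p₀ = P(outcome | unexposed) = 77/1523 = 0.050558
Under exogeneity and monotonicity, PS = (p₁ − p₀) / (1 − p₀).
PS = (0.41713 − 0.050558) / (1 − 0.050558) = 0.36658 / 0.94944 ≈ 0.3861

PS ≈ 0.386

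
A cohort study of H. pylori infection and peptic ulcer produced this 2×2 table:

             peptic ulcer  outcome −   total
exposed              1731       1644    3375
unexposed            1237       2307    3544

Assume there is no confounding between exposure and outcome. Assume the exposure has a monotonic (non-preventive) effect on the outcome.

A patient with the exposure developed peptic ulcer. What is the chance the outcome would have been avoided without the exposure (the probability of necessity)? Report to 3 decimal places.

p₁ = P(outcome | exposed) = 1731/3375 = 0.51289
p₀ = P(outcome | unexposed) = 1237/3544 = 0.34904
Under exogeneity and monotonicity, PN = (p₁ − p₀)/p₁.
PN = (0.51289 − 0.34904) / 0.51289 ≈ 0.3195

PN ≈ 0.319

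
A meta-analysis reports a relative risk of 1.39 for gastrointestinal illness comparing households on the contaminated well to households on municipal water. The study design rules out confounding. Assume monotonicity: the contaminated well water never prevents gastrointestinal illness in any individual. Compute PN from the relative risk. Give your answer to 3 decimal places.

Under exogeneity and monotonicity, PN = (RR − 1) / RR = 1 − 1/RR.
PN = (1.39 − 1) / 1.39 = 0.39 / 1.39 ≈ 0.2806

PN ≈ 0.281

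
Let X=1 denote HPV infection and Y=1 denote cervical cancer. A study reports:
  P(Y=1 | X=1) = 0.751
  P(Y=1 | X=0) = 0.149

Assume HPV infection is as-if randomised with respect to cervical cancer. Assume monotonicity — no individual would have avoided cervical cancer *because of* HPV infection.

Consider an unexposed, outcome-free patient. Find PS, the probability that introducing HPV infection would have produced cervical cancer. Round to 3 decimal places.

Let p₁ = 0.751, p₀ = 0.149.
Under exogeneity and monotonicity, PS = (p₁ − p₀) / (1 − p₀).
PS = (0.751 − 0.149) / (1 − 0.149) = 0.602 / 0.851 ≈ 0.7074

PS ≈ 0.707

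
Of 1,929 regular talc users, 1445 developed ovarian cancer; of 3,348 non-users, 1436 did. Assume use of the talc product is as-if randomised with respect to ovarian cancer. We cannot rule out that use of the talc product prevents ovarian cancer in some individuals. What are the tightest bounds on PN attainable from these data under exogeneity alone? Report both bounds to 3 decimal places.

p₁ = P(outcome | exposed) = 1445/1929 = 0.74909
p₀ = P(outcome | unexposed) = 1436/3348 = 0.42891
Under exogeneity alone the bounds on PN are max{0,(p₁−p₀)/p₁} ≤ PN ≤ min{1,(1−p₀)/p₁}.
  lower = (p₁ − p₀)/p₁ = 0.32018 / 0.74909 ≈ 0.4274
  upper = min{1, (1 − p₀)/p₁} = 0.57109 / 0.74909 ≈ 0.7624

0.427 ≤ PN ≤ 0.762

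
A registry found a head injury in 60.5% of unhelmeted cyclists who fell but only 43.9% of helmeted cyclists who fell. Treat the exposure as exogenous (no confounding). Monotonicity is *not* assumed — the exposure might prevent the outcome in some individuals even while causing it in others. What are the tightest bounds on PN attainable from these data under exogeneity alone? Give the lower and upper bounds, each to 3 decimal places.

0.274 ≤ PN ≤ 0.927

p₁ = 0.605, p₀ = 0.439.
Under exogeneity alone the bounds on PN are max{0,(p₁−p₀)/p₁} ≤ PN ≤ min{1,(1−p₀)/p₁}.
  lower = (p₁ − p₀)/p₁ = 0.166 / 0.605 ≈ 0.2744
  upper = min{1, (1 − p₀)/p₁} = 0.561 / 0.605 ≈ 0.9273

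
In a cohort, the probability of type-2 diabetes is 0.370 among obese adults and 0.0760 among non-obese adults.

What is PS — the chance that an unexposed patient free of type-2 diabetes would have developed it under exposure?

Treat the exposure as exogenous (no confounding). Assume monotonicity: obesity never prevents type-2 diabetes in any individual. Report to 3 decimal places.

Let p₁ = 0.37, p₀ = 0.076.
Under exogeneity and monotonicity, PS = (p₁ − p₀) / (1 − p₀).
PS = (0.37 − 0.076) / (1 − 0.076) = 0.294 / 0.924 ≈ 0.3182

PS ≈ 0.318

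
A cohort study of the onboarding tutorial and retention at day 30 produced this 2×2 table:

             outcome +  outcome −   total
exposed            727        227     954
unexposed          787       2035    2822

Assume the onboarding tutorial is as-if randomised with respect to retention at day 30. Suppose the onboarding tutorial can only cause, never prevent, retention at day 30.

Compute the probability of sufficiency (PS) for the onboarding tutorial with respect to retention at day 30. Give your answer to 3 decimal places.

p₁ = P(outcome | exposed) = 727/954 = 0.76205
p₀ = P(outcome | unexposed) = 787/2822 = 0.27888
Under exogeneity and monotonicity, PS = (p₁ − p₀)/(1 − p₀).
PS = (0.76205 − 0.27888) / 0.72112 ≈ 0.6700

PS ≈ 0.670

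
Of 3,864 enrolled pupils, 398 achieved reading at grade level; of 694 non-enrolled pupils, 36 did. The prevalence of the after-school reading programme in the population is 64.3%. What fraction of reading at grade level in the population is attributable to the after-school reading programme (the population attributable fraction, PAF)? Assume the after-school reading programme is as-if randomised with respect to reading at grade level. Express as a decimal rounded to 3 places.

PAF ≈ 0.388

p₁ = P(outcome | exposed) = 398/3864 = 0.103
p₀ = P(outcome | unexposed) = 36/694 = 0.051873
Overall risk P(Y=1) = π·p₁ + (1−π)·p₀ = 0.643×0.103 + 0.357×0.051873 = 0.084749.
Under exogeneity, PAF = [P(Y=1) − p₀] / P(Y=1).
PAF = (0.084749 − 0.051873) / 0.084749 ≈ 0.3879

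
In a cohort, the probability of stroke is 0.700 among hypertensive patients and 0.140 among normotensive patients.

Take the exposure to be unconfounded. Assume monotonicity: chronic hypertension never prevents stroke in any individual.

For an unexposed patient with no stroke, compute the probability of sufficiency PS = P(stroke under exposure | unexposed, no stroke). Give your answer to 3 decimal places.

Let p₁ = 0.7, p₀ = 0.14.
Under exogeneity and monotonicity, PS = (p₁ − p₀) / (1 − p₀).
PS = (0.7 − 0.14) / (1 − 0.14) = 0.56 / 0.86 ≈ 0.6512

PS ≈ 0.651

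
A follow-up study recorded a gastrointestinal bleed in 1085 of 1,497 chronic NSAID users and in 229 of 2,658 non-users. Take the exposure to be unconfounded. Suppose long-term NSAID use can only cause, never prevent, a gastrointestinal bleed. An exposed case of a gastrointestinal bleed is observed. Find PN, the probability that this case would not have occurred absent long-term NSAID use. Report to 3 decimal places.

p₁ = P(outcome | exposed) = 1085/1497 = 0.72478
p₀ = P(outcome | unexposed) = 229/2658 = 0.086155
Under exogeneity and monotonicity, PN = (p₁ − p₀) / p₁.
PN = (0.72478 − 0.086155) / 0.72478 = 0.63863 / 0.72478 ≈ 0.8811

PN ≈ 0.881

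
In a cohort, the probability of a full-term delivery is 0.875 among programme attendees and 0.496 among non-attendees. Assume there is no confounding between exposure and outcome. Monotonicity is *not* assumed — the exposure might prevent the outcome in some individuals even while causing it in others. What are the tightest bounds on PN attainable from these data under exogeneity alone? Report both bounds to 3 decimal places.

0.433 ≤ PN ≤ 0.576

Let p₁ = 0.875, p₀ = 0.496.
Under exogeneity alone the bounds on PN are max{0,(p₁−p₀)/p₁} ≤ PN ≤ min{1,(1−p₀)/p₁}.
  lower = (p₁ − p₀)/p₁ = 0.379 / 0.875 ≈ 0.4331
  upper = min{1, (1 − p₀)/p₁} = 0.504 / 0.875 ≈ 0.5760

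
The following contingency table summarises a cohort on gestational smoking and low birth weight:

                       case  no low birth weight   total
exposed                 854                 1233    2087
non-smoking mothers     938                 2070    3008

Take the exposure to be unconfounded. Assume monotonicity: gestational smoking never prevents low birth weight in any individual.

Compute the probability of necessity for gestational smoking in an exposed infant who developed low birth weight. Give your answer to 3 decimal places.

p₁ = P(outcome | exposed) = 854/2087 = 0.4092
p₀ = P(outcome | unexposed) = 938/3008 = 0.31184
Under exogeneity and monotonicity, PN = (p₁ − p₀)/p₁.
PN = (0.4092 − 0.31184) / 0.4092 ≈ 0.2379

PN ≈ 0.238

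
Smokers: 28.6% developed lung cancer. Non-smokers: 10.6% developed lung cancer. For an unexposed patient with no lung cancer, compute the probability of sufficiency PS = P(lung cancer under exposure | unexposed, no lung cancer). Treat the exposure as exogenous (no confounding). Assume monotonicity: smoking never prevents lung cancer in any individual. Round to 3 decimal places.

p₁ = 0.286, p₀ = 0.106.
Under exogeneity and monotonicity, PS = (p₁ − p₀) / (1 − p₀).
PS = (0.286 − 0.106) / (1 − 0.106) = 0.18 / 0.894 ≈ 0.2013

PS ≈ 0.201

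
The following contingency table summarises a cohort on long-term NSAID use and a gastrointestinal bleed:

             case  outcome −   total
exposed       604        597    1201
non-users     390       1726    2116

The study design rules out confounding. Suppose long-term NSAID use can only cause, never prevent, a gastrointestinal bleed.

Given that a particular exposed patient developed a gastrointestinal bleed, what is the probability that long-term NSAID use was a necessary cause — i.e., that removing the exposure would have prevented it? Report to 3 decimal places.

PN ≈ 0.634

p₁ = P(outcome | exposed) = 604/1201 = 0.50291
p₀ = P(outcome | unexposed) = 390/2116 = 0.18431
Under exogeneity and monotonicity, PN = (p₁ − p₀)/p₁.
PN = (0.50291 − 0.18431) / 0.50291 ≈ 0.6335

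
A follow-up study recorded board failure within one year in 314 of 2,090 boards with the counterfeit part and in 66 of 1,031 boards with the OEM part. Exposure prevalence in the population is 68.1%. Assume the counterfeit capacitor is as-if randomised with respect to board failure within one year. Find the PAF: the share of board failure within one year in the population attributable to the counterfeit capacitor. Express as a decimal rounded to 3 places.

PAF ≈ 0.478

p₁ = P(outcome | exposed) = 314/2090 = 0.15024
p₀ = P(outcome | unexposed) = 66/1031 = 0.064016
Overall risk P(Y=1) = π·p₁ + (1−π)·p₀ = 0.681×0.15024 + 0.319×0.064016 = 0.12273.
Under exogeneity, PAF = [P(Y=1) − p₀] / P(Y=1).
PAF = (0.12273 − 0.064016) / 0.12273 ≈ 0.4784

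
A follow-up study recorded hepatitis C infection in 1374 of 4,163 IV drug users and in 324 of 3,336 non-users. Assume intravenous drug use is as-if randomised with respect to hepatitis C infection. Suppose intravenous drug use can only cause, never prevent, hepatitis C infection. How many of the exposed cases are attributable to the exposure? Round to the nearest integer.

about 970 cases

p₁ = P(outcome | exposed) = 1374/4163 = 0.33005
p₀ = P(outcome | unexposed) = 324/3336 = 0.097122
PN = (p₁ − p₀)/p₁ = (0.33005 − 0.097122) / 0.33005 ≈ 0.70573.
Attributable cases ≈ PN × (exposed cases) = 0.70573 × 1374 ≈ 969.68.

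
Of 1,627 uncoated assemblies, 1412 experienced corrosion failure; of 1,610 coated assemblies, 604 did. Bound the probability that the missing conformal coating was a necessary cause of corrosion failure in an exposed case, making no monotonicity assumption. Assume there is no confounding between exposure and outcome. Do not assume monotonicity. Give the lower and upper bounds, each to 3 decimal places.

0.568 ≤ PN ≤ 0.720

p₁ = P(outcome | exposed) = 1412/1627 = 0.86785
p₀ = P(outcome | unexposed) = 604/1610 = 0.37516
Under exogeneity alone the bounds on PN are max{0,(p₁−p₀)/p₁} ≤ PN ≤ min{1,(1−p₀)/p₁}.
  lower = (p₁ − p₀)/p₁ = 0.4927 / 0.86785 ≈ 0.5677
  upper = min{1, (1 − p₀)/p₁} = 0.62484 / 0.86785 ≈ 0.7200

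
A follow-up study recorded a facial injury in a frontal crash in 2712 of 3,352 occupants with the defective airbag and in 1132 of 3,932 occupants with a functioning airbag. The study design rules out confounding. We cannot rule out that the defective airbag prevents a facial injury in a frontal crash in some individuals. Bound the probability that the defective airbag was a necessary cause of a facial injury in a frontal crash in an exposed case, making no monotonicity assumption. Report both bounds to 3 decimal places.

0.644 ≤ PN ≤ 0.880

p₁ = P(outcome | exposed) = 2712/3352 = 0.80907
p₀ = P(outcome | unexposed) = 1132/3932 = 0.28789
Under exogeneity alone the bounds on PN are max{0,(p₁−p₀)/p₁} ≤ PN ≤ min{1,(1−p₀)/p₁}.
  lower = (p₁ − p₀)/p₁ = 0.52118 / 0.80907 ≈ 0.6442
  upper = min{1, (1 − p₀)/p₁} = 0.71211 / 0.80907 ≈ 0.8802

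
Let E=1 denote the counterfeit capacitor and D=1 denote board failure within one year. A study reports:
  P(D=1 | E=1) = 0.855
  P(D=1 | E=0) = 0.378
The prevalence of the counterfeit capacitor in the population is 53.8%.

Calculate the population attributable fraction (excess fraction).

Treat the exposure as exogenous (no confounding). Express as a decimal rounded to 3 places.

PAF ≈ 0.404

Let p₁ = 0.855, p₀ = 0.378.
Overall risk P(Y=1) = π·p₁ + (1−π)·p₀ = 0.538×0.855 + 0.462×0.378 = 0.63463.
Under exogeneity, PAF = [P(Y=1) − p₀] / P(Y=1).
PAF = (0.63463 − 0.378) / 0.63463 ≈ 0.4044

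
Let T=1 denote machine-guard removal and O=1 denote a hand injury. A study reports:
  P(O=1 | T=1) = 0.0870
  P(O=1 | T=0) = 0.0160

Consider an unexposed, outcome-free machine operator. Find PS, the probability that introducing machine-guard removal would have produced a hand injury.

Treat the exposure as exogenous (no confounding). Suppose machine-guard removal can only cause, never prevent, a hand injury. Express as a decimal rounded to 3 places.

PS ≈ 0.072

Let p₁ = 0.087, p₀ = 0.016.
Under exogeneity and monotonicity, PS = (p₁ − p₀) / (1 − p₀).
PS = (0.087 − 0.016) / (1 − 0.016) = 0.071 / 0.984 ≈ 0.0722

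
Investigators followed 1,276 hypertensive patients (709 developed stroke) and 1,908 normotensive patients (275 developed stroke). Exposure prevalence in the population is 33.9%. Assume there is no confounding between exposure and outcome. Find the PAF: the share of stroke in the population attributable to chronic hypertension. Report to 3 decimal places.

PAF ≈ 0.492

p₁ = P(outcome | exposed) = 709/1276 = 0.55564
p₀ = P(outcome | unexposed) = 275/1908 = 0.14413
Overall risk P(Y=1) = π·p₁ + (1−π)·p₀ = 0.339×0.55564 + 0.661×0.14413 = 0.28363.
Under exogeneity, PAF = [P(Y=1) − p₀] / P(Y=1).
PAF = (0.28363 − 0.14413) / 0.28363 ≈ 0.4918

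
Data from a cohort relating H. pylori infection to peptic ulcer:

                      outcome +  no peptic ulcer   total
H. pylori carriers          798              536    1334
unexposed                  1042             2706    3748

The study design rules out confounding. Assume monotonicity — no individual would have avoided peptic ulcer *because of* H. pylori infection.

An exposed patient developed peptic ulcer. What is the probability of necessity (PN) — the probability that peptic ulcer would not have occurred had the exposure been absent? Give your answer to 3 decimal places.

PN ≈ 0.535

p₁ = P(outcome | exposed) = 798/1334 = 0.5982
p₀ = P(outcome | unexposed) = 1042/3748 = 0.27801
Under exogeneity and monotonicity, PN = (p₁ − p₀) / p₁.
PN = (0.5982 − 0.27801) / 0.5982 = 0.32019 / 0.5982 ≈ 0.5352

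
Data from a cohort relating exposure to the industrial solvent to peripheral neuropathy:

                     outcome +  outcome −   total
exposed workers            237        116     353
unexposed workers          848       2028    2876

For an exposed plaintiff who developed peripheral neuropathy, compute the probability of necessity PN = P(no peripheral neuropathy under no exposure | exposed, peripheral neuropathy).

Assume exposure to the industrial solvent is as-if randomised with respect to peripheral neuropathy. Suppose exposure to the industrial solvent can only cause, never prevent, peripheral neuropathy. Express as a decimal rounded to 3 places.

PN ≈ 0.561

p₁ = P(outcome | exposed) = 237/353 = 0.67139
p₀ = P(outcome | unexposed) = 848/2876 = 0.29485
Under exogeneity and monotonicity, PN = (p₁ − p₀) / p₁.
PN = (0.67139 − 0.29485) / 0.67139 = 0.37653 / 0.67139 ≈ 0.5608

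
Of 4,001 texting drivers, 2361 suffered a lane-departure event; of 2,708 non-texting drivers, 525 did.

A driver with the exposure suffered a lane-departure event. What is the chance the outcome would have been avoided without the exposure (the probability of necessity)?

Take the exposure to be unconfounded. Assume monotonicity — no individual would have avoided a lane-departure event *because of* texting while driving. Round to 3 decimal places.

PN ≈ 0.671

p₁ = P(outcome | exposed) = 2361/4001 = 0.5901
p₀ = P(outcome | unexposed) = 525/2708 = 0.19387
Under exogeneity and monotonicity, PN = (p₁ − p₀) / p₁.
PN = (0.5901 − 0.19387) / 0.5901 = 0.39623 / 0.5901 ≈ 0.6715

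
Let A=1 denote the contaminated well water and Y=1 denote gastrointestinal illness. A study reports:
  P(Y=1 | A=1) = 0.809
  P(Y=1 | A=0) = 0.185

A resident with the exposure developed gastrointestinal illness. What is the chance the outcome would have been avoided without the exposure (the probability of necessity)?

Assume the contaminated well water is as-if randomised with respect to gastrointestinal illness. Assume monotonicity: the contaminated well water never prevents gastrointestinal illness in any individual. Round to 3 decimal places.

PN ≈ 0.771

Let p₁ = 0.809, p₀ = 0.185.
Under exogeneity and monotonicity, PN = (p₁ − p₀) / p₁.
PN = (0.809 − 0.185) / 0.809 = 0.624 / 0.809 ≈ 0.7713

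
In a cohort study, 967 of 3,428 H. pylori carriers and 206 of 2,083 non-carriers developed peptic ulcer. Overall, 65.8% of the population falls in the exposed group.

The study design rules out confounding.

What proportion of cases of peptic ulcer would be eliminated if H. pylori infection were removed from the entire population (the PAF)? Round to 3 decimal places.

PAF ≈ 0.549

p₁ = P(outcome | exposed) = 967/3428 = 0.28209
p₀ = P(outcome | unexposed) = 206/2083 = 0.098896
Overall risk P(Y=1) = π·p₁ + (1−π)·p₀ = 0.658×0.28209 + 0.342×0.098896 = 0.21944.
Under exogeneity, PAF = [P(Y=1) − p₀] / P(Y=1).
PAF = (0.21944 − 0.098896) / 0.21944 ≈ 0.5493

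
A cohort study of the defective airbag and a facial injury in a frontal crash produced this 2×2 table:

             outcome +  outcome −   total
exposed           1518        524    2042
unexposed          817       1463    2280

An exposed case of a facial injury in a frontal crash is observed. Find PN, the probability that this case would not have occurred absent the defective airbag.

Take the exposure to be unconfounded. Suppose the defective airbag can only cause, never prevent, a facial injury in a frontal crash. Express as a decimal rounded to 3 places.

p₁ = P(outcome | exposed) = 1518/2042 = 0.74339
p₀ = P(outcome | unexposed) = 817/2280 = 0.35833
Under exogeneity and monotonicity, PN = (p₁ − p₀) / p₁.
PN = (0.74339 − 0.35833) / 0.74339 = 0.38506 / 0.74339 ≈ 0.5180

PN ≈ 0.518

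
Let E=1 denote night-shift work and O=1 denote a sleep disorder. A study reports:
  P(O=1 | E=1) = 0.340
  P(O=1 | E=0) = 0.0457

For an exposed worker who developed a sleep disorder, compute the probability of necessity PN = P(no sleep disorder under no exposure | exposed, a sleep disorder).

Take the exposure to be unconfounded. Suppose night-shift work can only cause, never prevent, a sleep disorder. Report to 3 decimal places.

Let p₁ = 0.34, p₀ = 0.0457.
Under exogeneity and monotonicity, PN = (p₁ − p₀) / p₁.
PN = (0.34 − 0.0457) / 0.34 = 0.2943 / 0.34 ≈ 0.8656

PN ≈ 0.866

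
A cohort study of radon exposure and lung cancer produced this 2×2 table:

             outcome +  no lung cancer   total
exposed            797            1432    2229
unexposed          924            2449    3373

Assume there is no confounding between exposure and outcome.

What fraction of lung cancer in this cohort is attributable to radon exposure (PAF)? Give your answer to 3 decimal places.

p₁ = P(outcome | exposed) = 797/2229 = 0.35756
p₀ = P(outcome | unexposed) = 924/3373 = 0.27394
Exposure prevalence π = 2229/5602 = 0.39789; overall risk P(Y=1) = 0.30721.
Under exogeneity, PAF = [P(Y=1) − p₀]/P(Y=1).
PAF = (0.30721 − 0.27394) / 0.30721 ≈ 0.1083

PAF ≈ 0.108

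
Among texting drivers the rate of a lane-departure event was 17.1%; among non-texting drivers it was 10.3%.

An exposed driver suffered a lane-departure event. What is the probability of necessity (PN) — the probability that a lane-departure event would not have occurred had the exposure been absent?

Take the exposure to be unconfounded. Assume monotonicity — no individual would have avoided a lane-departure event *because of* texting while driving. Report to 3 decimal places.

p₁ = 0.171, p₀ = 0.103.
Under exogeneity and monotonicity, PN = (p₁ − p₀) / p₁.
PN = (0.171 − 0.103) / 0.171 = 0.068 / 0.171 ≈ 0.3977

PN ≈ 0.398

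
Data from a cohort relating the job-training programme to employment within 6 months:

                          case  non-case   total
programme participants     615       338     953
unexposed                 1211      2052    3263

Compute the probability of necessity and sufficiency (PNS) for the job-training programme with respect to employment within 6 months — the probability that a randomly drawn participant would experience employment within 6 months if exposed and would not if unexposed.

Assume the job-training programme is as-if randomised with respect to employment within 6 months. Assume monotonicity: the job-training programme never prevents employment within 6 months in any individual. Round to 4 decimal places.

PNS ≈ 0.2742

p₁ = P(outcome | exposed) = 615/953 = 0.64533
p₀ = P(outcome | unexposed) = 1211/3263 = 0.37113
Under exogeneity and monotonicity, PNS = p₁ − p₀.
PNS = 0.64533 − 0.37113 = 0.2742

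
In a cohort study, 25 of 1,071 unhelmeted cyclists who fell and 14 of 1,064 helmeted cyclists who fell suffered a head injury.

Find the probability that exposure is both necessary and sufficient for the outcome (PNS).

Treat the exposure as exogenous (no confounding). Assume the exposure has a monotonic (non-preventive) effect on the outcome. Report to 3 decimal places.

p₁ = P(outcome | exposed) = 25/1071 = 0.023343
p₀ = P(outcome | unexposed) = 14/1064 = 0.013158
Under exogeneity and monotonicity, PNS = p₁ − p₀.
PNS = 0.023343 − 0.013158 = 0.010185

PNS ≈ 0.010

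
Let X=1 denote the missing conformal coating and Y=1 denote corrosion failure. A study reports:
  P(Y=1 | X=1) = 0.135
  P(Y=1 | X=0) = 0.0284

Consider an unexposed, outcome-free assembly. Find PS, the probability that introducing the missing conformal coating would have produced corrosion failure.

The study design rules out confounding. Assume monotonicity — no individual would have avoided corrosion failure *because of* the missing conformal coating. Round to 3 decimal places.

Let p₁ = 0.135, p₀ = 0.0284.
Under exogeneity and monotonicity, PS = (p₁ − p₀) / (1 − p₀).
PS = (0.135 − 0.0284) / (1 − 0.0284) = 0.1066 / 0.9716 ≈ 0.1097

PS ≈ 0.110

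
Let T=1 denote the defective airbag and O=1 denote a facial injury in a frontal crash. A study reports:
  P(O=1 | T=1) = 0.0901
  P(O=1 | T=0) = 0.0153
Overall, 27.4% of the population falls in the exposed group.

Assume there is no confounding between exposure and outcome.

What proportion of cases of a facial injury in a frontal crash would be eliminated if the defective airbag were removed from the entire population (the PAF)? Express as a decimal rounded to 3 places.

PAF ≈ 0.573

Let p₁ = 0.0901, p₀ = 0.0153.
Overall risk P(Y=1) = π·p₁ + (1−π)·p₀ = 0.274×0.0901 + 0.726×0.0153 = 0.035795.
Under exogeneity, PAF = [P(Y=1) − p₀] / P(Y=1).
PAF = (0.035795 − 0.0153) / 0.035795 ≈ 0.5726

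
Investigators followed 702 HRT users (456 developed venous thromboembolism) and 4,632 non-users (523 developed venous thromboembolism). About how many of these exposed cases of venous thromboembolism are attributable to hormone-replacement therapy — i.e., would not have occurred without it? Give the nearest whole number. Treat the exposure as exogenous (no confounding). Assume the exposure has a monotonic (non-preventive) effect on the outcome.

p₁ = P(outcome | exposed) = 456/702 = 0.64957
p₀ = P(outcome | unexposed) = 523/4632 = 0.11291
PN = (p₁ − p₀)/p₁ = (0.64957 − 0.11291) / 0.64957 ≈ 0.82618.
Attributable cases ≈ PN × (exposed cases) = 0.82618 × 456 ≈ 376.74.

about 377 cases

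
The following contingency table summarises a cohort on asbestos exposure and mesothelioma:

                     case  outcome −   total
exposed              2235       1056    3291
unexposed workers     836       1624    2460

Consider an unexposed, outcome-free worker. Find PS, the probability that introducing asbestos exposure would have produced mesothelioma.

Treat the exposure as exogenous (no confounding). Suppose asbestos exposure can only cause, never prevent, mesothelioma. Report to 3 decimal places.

PS ≈ 0.514

p₁ = P(outcome | exposed) = 2235/3291 = 0.67912
p₀ = P(outcome | unexposed) = 836/2460 = 0.33984
Under exogeneity and monotonicity, PS = (p₁ − p₀) / (1 − p₀).
PS = (0.67912 − 0.33984) / (1 − 0.33984) = 0.33929 / 0.66016 ≈ 0.5139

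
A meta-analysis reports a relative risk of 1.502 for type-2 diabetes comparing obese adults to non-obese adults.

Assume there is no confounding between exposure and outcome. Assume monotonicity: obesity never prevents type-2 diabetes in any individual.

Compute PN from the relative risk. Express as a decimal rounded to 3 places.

PN ≈ 0.334

Under exogeneity and monotonicity, PN = (RR − 1) / RR = 1 − 1/RR.
PN = (1.502 − 1) / 1.502 = 0.502 / 1.502 ≈ 0.3342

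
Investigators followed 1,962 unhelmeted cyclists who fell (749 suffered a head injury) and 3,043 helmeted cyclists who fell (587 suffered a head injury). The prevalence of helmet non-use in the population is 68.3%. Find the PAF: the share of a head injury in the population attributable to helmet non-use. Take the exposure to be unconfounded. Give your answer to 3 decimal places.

PAF ≈ 0.401

p₁ = P(outcome | exposed) = 749/1962 = 0.38175
p₀ = P(outcome | unexposed) = 587/3043 = 0.1929
Overall risk P(Y=1) = π·p₁ + (1−π)·p₀ = 0.683×0.38175 + 0.317×0.1929 = 0.32189.
Under exogeneity, PAF = [P(Y=1) − p₀] / P(Y=1).
PAF = (0.32189 − 0.1929) / 0.32189 ≈ 0.4007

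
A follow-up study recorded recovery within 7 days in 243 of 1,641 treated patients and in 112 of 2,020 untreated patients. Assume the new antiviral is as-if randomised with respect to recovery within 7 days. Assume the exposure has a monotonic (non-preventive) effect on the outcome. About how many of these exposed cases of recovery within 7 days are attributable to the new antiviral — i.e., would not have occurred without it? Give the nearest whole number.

p₁ = P(outcome | exposed) = 243/1641 = 0.14808
p₀ = P(outcome | unexposed) = 112/2020 = 0.055446
PN = (p₁ − p₀)/p₁ = (0.14808 − 0.055446) / 0.14808 ≈ 0.62557.
Attributable cases ≈ PN × (exposed cases) = 0.62557 × 243 ≈ 152.01.

about 152 cases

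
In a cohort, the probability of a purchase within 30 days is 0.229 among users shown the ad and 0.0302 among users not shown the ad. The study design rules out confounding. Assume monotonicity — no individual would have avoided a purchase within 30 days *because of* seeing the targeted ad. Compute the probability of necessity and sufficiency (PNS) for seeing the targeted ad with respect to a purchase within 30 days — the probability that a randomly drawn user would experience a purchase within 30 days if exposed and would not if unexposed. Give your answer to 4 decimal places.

Let p₁ = 0.229, p₀ = 0.0302.
Under exogeneity and monotonicity, PNS = p₁ − p₀.
PNS = 0.229 − 0.0302 = 0.1988

PNS ≈ 0.1988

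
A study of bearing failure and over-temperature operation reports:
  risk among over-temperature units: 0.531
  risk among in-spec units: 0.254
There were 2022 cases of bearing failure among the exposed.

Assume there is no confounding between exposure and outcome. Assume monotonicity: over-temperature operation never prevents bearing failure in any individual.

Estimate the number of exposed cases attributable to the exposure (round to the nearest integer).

Let p₁ = 0.531, p₀ = 0.254.
PN = (p₁ − p₀)/p₁ = (0.531 − 0.254) / 0.531 ≈ 0.52166.
Attributable cases ≈ PN × (exposed cases) = 0.52166 × 2022 ≈ 1054.79.

about 1055 cases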